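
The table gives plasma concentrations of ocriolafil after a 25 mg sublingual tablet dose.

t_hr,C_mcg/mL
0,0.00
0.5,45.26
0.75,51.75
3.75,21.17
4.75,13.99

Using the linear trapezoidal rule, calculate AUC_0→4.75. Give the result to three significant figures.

Trapezoidal AUC_0→4.75:
  [0→0.5]: (0.00+45.26)/2 × 0.5 = 11.315
  [0.5→0.75]: (45.26+51.75)/2 × 0.25 = 12.12625
  [0.75→3.75]: (51.75+21.17)/2 × 3 = 109.38
  [3.75→4.75]: (21.17+13.99)/2 × 1 = 17.58
  Sum = 150.40125 mcg/mL·hr

AUC = 150 mcg/mL·hr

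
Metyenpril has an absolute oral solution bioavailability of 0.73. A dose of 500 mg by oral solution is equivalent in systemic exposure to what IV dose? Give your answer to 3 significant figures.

D_iv = 365 mg

Systemic exposure from an extravascular dose = F × D_ev, so the equivalent IV dose is F × D_ev.
D_iv = F × D_ev = 0.73 × 500 = 365 mg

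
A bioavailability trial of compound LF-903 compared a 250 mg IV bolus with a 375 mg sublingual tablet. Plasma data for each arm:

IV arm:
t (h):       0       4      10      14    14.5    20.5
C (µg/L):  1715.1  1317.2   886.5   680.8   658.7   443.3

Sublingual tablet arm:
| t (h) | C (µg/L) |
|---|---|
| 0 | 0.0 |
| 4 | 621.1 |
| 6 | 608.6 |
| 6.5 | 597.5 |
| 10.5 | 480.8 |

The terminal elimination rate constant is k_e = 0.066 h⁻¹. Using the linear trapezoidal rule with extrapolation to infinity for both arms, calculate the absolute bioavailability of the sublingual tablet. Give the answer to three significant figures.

Trapezoidal AUC_0→20.5 (IV):
  [0→4]: (1715.1+1317.2)/2 × 4 = 6064.6
  [4→10]: (1317.2+886.5)/2 × 6 = 6611.1
  [10→14]: (886.5+680.8)/2 × 4 = 3134.6
  [14→14.5]: (680.8+658.7)/2 × 0.5 = 334.875
  [14.5→20.5]: (658.7+443.3)/2 × 6 = 3306.0
  Sum = 19451.175 µg/L·h
IV tail: 443.3/0.066 = 6716.667; AUC_iv,0→∞ = 19451.175 + 6716.667 = 26167.842 µg/L·h
Trapezoidal AUC_0→10.5 (sublingual tablet):
  [0→4]: (0.0+621.1)/2 × 4 = 1242.2
  [4→6]: (621.1+608.6)/2 × 2 = 1229.7
  [6→6.5]: (608.6+597.5)/2 × 0.5 = 301.525
  [6.5→10.5]: (597.5+480.8)/2 × 4 = 2156.6
  Sum = 4930.025 µg/L·h
sublingual tablet tail: 480.8/0.066 = 7284.848; AUC_ev,0→∞ = 4930.025 + 7284.848 = 12214.873 µg/L·h
F = (AUC_ev/D_ev)/(AUC_iv/D_iv) = (12214.873/375)/(26167.842/250) = 32.573/104.671 = 0.3112

F = 0.311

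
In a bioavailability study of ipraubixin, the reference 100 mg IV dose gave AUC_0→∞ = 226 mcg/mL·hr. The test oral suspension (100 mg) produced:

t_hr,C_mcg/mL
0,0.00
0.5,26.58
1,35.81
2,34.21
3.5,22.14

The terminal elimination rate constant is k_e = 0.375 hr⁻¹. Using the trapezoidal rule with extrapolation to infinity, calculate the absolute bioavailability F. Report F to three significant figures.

Trapezoidal AUC_0→3.5 (oral suspension):
  [0→0.5]: (0.00+26.58)/2 × 0.5 = 6.645
  [0.5→1]: (26.58+35.81)/2 × 0.5 = 15.5975
  [1→2]: (35.81+34.21)/2 × 1 = 35.01
  [2→3.5]: (34.21+22.14)/2 × 1.5 = 42.2625
  Sum = 99.515 mcg/mL·hr
Tail: C_last/k_e = 22.14/0.375 = 59.040
AUC_0→∞ (oral suspension) = 99.515 + 59.040 = 158.555 mcg/mL·hr
F = (AUC_ev/D_ev)/(AUC_iv/D_iv) = (158.555/100)/(226/100) = 1.58555/2.26 = 0.7016

F = 0.702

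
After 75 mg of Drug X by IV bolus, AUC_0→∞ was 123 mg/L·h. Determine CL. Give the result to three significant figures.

CL = 0.610 L/h

CL = Dose_iv / AUC_0→∞
   = 75 / 123 = 0.609756 L/h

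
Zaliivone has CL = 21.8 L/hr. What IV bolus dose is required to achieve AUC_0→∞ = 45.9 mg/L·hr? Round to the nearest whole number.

Dose = 1001 mg

Dose_iv = CL × AUC_0→∞
     = 21.8 × 45.9 = 1000.62 mg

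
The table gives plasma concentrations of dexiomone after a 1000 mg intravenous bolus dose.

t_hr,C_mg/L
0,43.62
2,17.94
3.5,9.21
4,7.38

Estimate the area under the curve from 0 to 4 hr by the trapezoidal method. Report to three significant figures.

Trapezoidal AUC_0→4:
  [0→2]: (43.62+17.94)/2 × 2 = 61.56
  [2→3.5]: (17.94+9.21)/2 × 1.5 = 20.3625
  [3.5→4]: (9.21+7.38)/2 × 0.5 = 4.1475
  Sum = 86.07 mg/L·hr

AUC = 86.1 mg/L·hr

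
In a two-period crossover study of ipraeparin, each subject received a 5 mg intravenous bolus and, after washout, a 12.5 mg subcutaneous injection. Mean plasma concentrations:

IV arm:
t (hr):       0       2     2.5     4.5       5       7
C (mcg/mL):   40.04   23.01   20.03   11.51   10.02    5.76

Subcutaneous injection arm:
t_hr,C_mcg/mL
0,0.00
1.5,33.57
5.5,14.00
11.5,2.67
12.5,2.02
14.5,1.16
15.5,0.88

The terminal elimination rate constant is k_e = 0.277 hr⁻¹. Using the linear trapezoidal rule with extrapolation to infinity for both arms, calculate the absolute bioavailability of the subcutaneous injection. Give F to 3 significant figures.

F = 0.489

Trapezoidal AUC_0→7 (IV):
  [0→2]: (40.04+23.01)/2 × 2 = 63.05
  [2→2.5]: (23.01+20.03)/2 × 0.5 = 10.76
  [2.5→4.5]: (20.03+11.51)/2 × 2 = 31.54
  [4.5→5]: (11.51+10.02)/2 × 0.5 = 5.3825
  [5→7]: (10.02+5.76)/2 × 2 = 15.78
  Sum = 126.5125 mcg/mL·hr
IV tail: 5.76/0.277 = 20.794; AUC_iv,0→∞ = 126.5125 + 20.794 = 147.3065 mcg/mL·hr
Trapezoidal AUC_0→15.5 (subcutaneous injection):
  [0→1.5]: (0.00+33.57)/2 × 1.5 = 25.1775
  [1.5→5.5]: (33.57+14.00)/2 × 4 = 95.14
  [5.5→11.5]: (14.00+2.67)/2 × 6 = 50.01
  [11.5→12.5]: (2.67+2.02)/2 × 1 = 2.345
  [12.5→14.5]: (2.02+1.16)/2 × 2 = 3.18
  [14.5→15.5]: (1.16+0.88)/2 × 1 = 1.02
  Sum = 176.8725 mcg/mL·hr
subcutaneous injection tail: 0.88/0.277 = 3.177; AUC_ev,0→∞ = 176.8725 + 3.177 = 180.0495 mcg/mL·hr
F = (AUC_ev/D_ev)/(AUC_iv/D_iv) = (180.0495/12.5)/(147.3065/5) = 14.40396/29.4613 = 0.4889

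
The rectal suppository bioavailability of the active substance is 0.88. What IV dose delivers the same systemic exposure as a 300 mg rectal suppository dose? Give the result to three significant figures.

D_iv = 264 mg

Systemic exposure from an extravascular dose = F × D_ev, so the equivalent IV dose is F × D_ev.
D_iv = F × D_ev = 0.88 × 300 = 264 mg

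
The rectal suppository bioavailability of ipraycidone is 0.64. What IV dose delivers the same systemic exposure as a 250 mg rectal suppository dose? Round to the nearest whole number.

D_iv = 160 mg

Systemic exposure from an extravascular dose = F × D_ev, so the equivalent IV dose is F × D_ev.
D_iv = F × D_ev = 0.64 × 250 = 160 mg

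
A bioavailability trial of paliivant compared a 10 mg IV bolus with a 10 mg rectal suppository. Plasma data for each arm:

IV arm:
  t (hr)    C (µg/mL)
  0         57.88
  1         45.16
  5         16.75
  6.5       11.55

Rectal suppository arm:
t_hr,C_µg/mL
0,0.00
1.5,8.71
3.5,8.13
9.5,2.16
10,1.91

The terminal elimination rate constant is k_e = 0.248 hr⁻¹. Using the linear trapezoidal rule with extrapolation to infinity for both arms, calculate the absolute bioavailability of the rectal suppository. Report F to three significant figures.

F = 0.259

Trapezoidal AUC_0→6.5 (IV):
  [0→1]: (57.88+45.16)/2 × 1 = 51.52
  [1→5]: (45.16+16.75)/2 × 4 = 123.82
  [5→6.5]: (16.75+11.55)/2 × 1.5 = 21.225
  Sum = 196.565 µg/mL·hr
IV tail: 11.55/0.248 = 46.573; AUC_iv,0→∞ = 196.565 + 46.573 = 243.138 µg/mL·hr
Trapezoidal AUC_0→10 (rectal suppository):
  [0→1.5]: (0.00+8.71)/2 × 1.5 = 6.5325
  [1.5→3.5]: (8.71+8.13)/2 × 2 = 16.84
  [3.5→9.5]: (8.13+2.16)/2 × 6 = 30.87
  [9.5→10]: (2.16+1.91)/2 × 0.5 = 1.0175
  Sum = 55.26 µg/mL·hr
rectal suppository tail: 1.91/0.248 = 7.702; AUC_ev,0→∞ = 55.26 + 7.702 = 62.962 µg/mL·hr
F = (AUC_ev/D_ev)/(AUC_iv/D_iv) = (62.962/10)/(243.138/10) = 6.2962/24.3138 = 0.2590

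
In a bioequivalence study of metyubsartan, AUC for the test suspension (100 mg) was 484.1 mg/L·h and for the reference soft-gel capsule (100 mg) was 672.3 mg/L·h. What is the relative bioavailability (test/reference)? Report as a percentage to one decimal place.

F_rel = 72.0%

F_rel = (AUC_test/D_test) / (AUC_ref/D_ref)
      = (484.1/100) / (672.3/100)
      = 4.841 / 6.723 = 0.7201 = 72.01%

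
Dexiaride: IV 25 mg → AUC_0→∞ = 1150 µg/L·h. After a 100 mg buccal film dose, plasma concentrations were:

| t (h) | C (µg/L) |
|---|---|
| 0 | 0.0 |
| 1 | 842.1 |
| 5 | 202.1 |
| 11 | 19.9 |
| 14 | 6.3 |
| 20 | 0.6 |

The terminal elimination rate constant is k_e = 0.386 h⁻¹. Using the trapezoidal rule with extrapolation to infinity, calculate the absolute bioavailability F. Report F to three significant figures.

F = 0.704

Trapezoidal AUC_0→20 (buccal film):
  [0→1]: (0.0+842.1)/2 × 1 = 421.05
  [1→5]: (842.1+202.1)/2 × 4 = 2088.4
  [5→11]: (202.1+19.9)/2 × 6 = 666.0
  [11→14]: (19.9+6.3)/2 × 3 = 39.3
  [14→20]: (6.3+0.6)/2 × 6 = 20.7
  Sum = 3235.45 µg/L·h
Tail: C_last/k_e = 0.6/0.386 = 1.554
AUC_0→∞ (buccal film) = 3235.45 + 1.554 = 3237.004 µg/L·h
F = (AUC_ev/D_ev)/(AUC_iv/D_iv) = (3237.004/100)/(1150/25) = 32.37004/46 = 0.7037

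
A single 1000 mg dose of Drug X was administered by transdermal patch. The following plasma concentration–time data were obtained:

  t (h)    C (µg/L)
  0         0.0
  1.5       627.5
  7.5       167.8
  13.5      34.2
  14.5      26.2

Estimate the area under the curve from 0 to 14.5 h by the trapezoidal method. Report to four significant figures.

AUC = 3493 µg/L·h

Trapezoidal AUC_0→14.5:
  [0→1.5]: (0.0+627.5)/2 × 1.5 = 470.625
  [1.5→7.5]: (627.5+167.8)/2 × 6 = 2385.9
  [7.5→13.5]: (167.8+34.2)/2 × 6 = 606.0
  [13.5→14.5]: (34.2+26.2)/2 × 1 = 30.2
  Sum = 3492.725 µg/L·h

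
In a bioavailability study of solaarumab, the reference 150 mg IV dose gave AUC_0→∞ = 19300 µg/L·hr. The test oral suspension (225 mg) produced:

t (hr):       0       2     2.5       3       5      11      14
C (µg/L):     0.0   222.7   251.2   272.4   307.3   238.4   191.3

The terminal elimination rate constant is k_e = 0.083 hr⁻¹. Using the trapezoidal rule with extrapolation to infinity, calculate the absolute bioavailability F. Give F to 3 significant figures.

F = 0.195

Trapezoidal AUC_0→14 (oral suspension):
  [0→2]: (0.0+222.7)/2 × 2 = 222.7
  [2→2.5]: (222.7+251.2)/2 × 0.5 = 118.475
  [2.5→3]: (251.2+272.4)/2 × 0.5 = 130.9
  [3→5]: (272.4+307.3)/2 × 2 = 579.7
  [5→11]: (307.3+238.4)/2 × 6 = 1637.1
  [11→14]: (238.4+191.3)/2 × 3 = 644.55
  Sum = 3333.425 µg/L·hr
Tail: C_last/k_e = 191.3/0.083 = 2304.819
AUC_0→∞ (oral suspension) = 3333.425 + 2304.819 = 5638.244 µg/L·hr
F = (AUC_ev/D_ev)/(AUC_iv/D_iv) = (5638.244/225)/(19300/150) = 25.0589/128.667 = 0.1948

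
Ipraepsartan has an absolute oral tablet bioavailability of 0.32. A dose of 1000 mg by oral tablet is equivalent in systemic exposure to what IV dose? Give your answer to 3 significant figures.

Systemic exposure from an extravascular dose = F × D_ev, so the equivalent IV dose is F × D_ev.
D_iv = F × D_ev = 0.32 × 1000 = 320 mg

D_iv = 320 mg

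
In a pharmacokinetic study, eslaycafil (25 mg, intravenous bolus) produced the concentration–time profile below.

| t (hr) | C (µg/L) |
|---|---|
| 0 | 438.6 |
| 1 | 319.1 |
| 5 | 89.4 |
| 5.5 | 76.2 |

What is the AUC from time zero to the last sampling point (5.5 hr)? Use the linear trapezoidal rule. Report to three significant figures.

AUC = 1240 µg/L·hr

Trapezoidal AUC_0→5.5:
  [0→1]: (438.6+319.1)/2 × 1 = 378.85
  [1→5]: (319.1+89.4)/2 × 4 = 817.0
  [5→5.5]: (89.4+76.2)/2 × 0.5 = 41.4
  Sum = 1237.25 µg/L·hr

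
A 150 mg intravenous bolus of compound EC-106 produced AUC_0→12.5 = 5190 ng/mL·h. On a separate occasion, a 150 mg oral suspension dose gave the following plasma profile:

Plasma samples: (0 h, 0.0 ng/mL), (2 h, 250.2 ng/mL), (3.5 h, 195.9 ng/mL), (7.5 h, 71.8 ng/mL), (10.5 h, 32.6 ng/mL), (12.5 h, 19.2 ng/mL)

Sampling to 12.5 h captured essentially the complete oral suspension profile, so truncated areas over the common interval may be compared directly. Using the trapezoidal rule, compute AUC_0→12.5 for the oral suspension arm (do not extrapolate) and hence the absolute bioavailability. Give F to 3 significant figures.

Trapezoidal AUC_0→12.5 (oral suspension):
  [0→2]: (0.0+250.2)/2 × 2 = 250.2
  [2→3.5]: (250.2+195.9)/2 × 1.5 = 334.575
  [3.5→7.5]: (195.9+71.8)/2 × 4 = 535.4
  [7.5→10.5]: (71.8+32.6)/2 × 3 = 156.6
  [10.5→12.5]: (32.6+19.2)/2 × 2 = 51.8
  Sum = 1328.575 ng/mL·h
F = (AUC_ev/D_ev)/(AUC_iv/D_iv) = (1328.575/150)/(5190/150) = 8.85717/34.6 = 0.2560

F = 0.256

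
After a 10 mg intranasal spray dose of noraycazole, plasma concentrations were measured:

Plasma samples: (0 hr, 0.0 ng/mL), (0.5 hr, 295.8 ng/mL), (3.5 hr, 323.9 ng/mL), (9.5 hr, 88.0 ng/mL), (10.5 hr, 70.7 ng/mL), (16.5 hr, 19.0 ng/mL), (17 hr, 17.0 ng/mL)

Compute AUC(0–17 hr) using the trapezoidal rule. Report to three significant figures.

AUC = 2600 ng/mL·hr

Trapezoidal AUC_0→17:
  [0→0.5]: (0.0+295.8)/2 × 0.5 = 73.95
  [0.5→3.5]: (295.8+323.9)/2 × 3 = 929.55
  [3.5→9.5]: (323.9+88.0)/2 × 6 = 1235.7
  [9.5→10.5]: (88.0+70.7)/2 × 1 = 79.35
  [10.5→16.5]: (70.7+19.0)/2 × 6 = 269.1
  [16.5→17]: (19.0+17.0)/2 × 0.5 = 9.0
  Sum = 2596.65 ng/mL·hr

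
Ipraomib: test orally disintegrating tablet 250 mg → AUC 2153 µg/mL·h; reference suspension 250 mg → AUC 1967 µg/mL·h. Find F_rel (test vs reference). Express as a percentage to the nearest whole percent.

F_rel = (AUC_test/D_test) / (AUC_ref/D_ref)
      = (2153/250) / (1967/250)
      = 8.612 / 7.868 = 1.0946 = 109.46%

F_rel = 109%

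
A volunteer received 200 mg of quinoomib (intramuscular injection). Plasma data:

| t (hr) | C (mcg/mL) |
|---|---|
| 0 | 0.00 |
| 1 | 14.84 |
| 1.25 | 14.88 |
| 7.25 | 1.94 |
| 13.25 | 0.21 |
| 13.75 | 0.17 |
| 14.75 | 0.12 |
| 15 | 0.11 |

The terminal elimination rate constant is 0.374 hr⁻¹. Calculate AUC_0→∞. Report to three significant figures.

AUC = 68.6 mcg/mL·hr

Trapezoidal AUC_0→15:
  [0→1]: (0.00+14.84)/2 × 1 = 7.42
  [1→1.25]: (14.84+14.88)/2 × 0.25 = 3.715
  [1.25→7.25]: (14.88+1.94)/2 × 6 = 50.46
  [7.25→13.25]: (1.94+0.21)/2 × 6 = 6.45
  [13.25→13.75]: (0.21+0.17)/2 × 0.5 = 0.095
  [13.75→14.75]: (0.17+0.12)/2 × 1 = 0.145
  [14.75→15]: (0.12+0.11)/2 × 0.25 = 0.02875
  Sum = 68.31375 mcg/mL·hr
Extrapolated tail: C_last / k_e = 0.11 / 0.374 = 0.294
AUC_0→∞ = 68.31375 + 0.294 = 68.60775 mcg/mL·hr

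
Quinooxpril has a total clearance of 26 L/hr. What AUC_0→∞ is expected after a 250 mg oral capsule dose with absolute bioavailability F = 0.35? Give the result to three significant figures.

AUC = 3.37 mg/L·hr

AUC_0→∞ = F × Dose / CL
        = 0.35 × 250 / 26 = 3.36538 mg/L·hr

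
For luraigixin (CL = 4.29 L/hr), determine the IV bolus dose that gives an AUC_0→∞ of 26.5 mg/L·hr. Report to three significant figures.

Dose = 114 mg

Dose_iv = CL × AUC_0→∞
     = 4.29 × 26.5 = 113.685 mg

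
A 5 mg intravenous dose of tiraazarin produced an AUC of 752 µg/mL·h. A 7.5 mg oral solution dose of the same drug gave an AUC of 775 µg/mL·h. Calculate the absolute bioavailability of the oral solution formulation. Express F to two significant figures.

F = (AUC_ev / D_ev) / (AUC_iv / D_iv)
  = (775/7.5) / (752/5)
  = 103.333 / 150.4 = 0.6871

F = 0.69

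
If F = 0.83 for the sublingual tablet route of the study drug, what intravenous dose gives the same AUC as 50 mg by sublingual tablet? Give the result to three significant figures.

D_iv = 41.5 mg

Systemic exposure from an extravascular dose = F × D_ev, so the equivalent IV dose is F × D_ev.
D_iv = F × D_ev = 0.83 × 50 = 41.5 mg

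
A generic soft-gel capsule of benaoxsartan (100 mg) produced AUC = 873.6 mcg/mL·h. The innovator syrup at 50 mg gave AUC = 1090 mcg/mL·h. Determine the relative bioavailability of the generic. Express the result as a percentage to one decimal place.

F_rel = 40.1%

F_rel = (AUC_test/D_test) / (AUC_ref/D_ref)
      = (873.6/100) / (1090/50)
      = 8.736 / 21.8 = 0.4007 = 40.07%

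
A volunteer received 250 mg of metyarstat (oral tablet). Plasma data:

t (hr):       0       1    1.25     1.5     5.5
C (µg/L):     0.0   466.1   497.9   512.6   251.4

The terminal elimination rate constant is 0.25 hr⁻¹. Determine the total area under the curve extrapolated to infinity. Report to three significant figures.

Trapezoidal AUC_0→5.5:
  [0→1]: (0.0+466.1)/2 × 1 = 233.05
  [1→1.25]: (466.1+497.9)/2 × 0.25 = 120.5
  [1.25→1.5]: (497.9+512.6)/2 × 0.25 = 126.3125
  [1.5→5.5]: (512.6+251.4)/2 × 4 = 1528.0
  Sum = 2007.8625 µg/L·hr
Extrapolated tail: C_last / k_e = 251.4 / 0.25 = 1005.600
AUC_0→∞ = 2007.8625 + 1005.600 = 3013.4625 µg/L·hr

AUC = 3010 µg/L·hr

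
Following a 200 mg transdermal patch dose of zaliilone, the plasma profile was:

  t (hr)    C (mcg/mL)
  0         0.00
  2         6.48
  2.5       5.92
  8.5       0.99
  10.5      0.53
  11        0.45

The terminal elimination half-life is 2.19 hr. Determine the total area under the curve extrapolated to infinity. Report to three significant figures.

Trapezoidal AUC_0→11:
  [0→2]: (0.00+6.48)/2 × 2 = 6.48
  [2→2.5]: (6.48+5.92)/2 × 0.5 = 3.1
  [2.5→8.5]: (5.92+0.99)/2 × 6 = 20.73
  [8.5→10.5]: (0.99+0.53)/2 × 2 = 1.52
  [10.5→11]: (0.53+0.45)/2 × 0.5 = 0.245
  Sum = 32.075 mcg/mL·hr
k_e = ln2 / t½ = 0.693147 / 2.19 = 0.3165 hr^-1
Extrapolated tail: C_last / k_e = 0.45 / 0.3165 = 1.422
AUC_0→∞ = 32.075 + 1.422 = 33.497 mcg/mL·hr

AUC = 33.5 mcg/mL·hr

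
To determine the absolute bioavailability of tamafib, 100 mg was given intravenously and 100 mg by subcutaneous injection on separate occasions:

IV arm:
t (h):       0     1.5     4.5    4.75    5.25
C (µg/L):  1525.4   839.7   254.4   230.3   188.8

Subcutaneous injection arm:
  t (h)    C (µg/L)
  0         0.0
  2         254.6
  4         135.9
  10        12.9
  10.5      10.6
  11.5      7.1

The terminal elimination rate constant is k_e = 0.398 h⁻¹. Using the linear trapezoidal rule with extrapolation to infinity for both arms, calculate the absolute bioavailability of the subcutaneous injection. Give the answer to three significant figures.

F = 0.277

Trapezoidal AUC_0→5.25 (IV):
  [0→1.5]: (1525.4+839.7)/2 × 1.5 = 1773.825
  [1.5→4.5]: (839.7+254.4)/2 × 3 = 1641.15
  [4.5→4.75]: (254.4+230.3)/2 × 0.25 = 60.5875
  [4.75→5.25]: (230.3+188.8)/2 × 0.5 = 104.775
  Sum = 3580.3375 µg/L·h
IV tail: 188.8/0.398 = 474.372; AUC_iv,0→∞ = 3580.3375 + 474.372 = 4054.7095 µg/L·h
Trapezoidal AUC_0→11.5 (subcutaneous injection):
  [0→2]: (0.0+254.6)/2 × 2 = 254.6
  [2→4]: (254.6+135.9)/2 × 2 = 390.5
  [4→10]: (135.9+12.9)/2 × 6 = 446.4
  [10→10.5]: (12.9+10.6)/2 × 0.5 = 5.875
  [10.5→11.5]: (10.6+7.1)/2 × 1 = 8.85
  Sum = 1106.225 µg/L·h
subcutaneous injection tail: 7.1/0.398 = 17.839; AUC_ev,0→∞ = 1106.225 + 17.839 = 1124.064 µg/L·h
F = (AUC_ev/D_ev)/(AUC_iv/D_iv) = (1124.064/100)/(4054.7095/100) = 11.24064/40.547095 = 0.2772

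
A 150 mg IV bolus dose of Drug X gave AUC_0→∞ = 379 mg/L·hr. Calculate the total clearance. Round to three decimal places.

CL = 0.396 L/hr

CL = Dose_iv / AUC_0→∞
   = 150 / 379 = 0.395778 L/hr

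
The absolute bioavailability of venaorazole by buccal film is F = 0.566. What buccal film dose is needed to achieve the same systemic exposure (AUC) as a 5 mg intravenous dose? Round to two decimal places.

For equal systemic exposure: F × D_ev = D_iv
D_ev = D_iv / F = 5 / 0.566 = 8.83392 mg

D_buccal = 8.83 mg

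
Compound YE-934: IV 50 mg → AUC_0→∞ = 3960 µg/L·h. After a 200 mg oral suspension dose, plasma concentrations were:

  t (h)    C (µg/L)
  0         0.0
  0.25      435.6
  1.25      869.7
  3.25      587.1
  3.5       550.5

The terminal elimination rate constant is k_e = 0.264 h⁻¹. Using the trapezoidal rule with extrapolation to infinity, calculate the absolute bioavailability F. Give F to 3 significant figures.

Trapezoidal AUC_0→3.5 (oral suspension):
  [0→0.25]: (0.0+435.6)/2 × 0.25 = 54.45
  [0.25→1.25]: (435.6+869.7)/2 × 1 = 652.65
  [1.25→3.25]: (869.7+587.1)/2 × 2 = 1456.8
  [3.25→3.5]: (587.1+550.5)/2 × 0.25 = 142.2
  Sum = 2306.1 µg/L·h
Tail: C_last/k_e = 550.5/0.264 = 2085.227
AUC_0→∞ (oral suspension) = 2306.1 + 2085.227 = 4391.327 µg/L·h
F = (AUC_ev/D_ev)/(AUC_iv/D_iv) = (4391.327/200)/(3960/50) = 21.956635/79.2 = 0.2772

F = 0.277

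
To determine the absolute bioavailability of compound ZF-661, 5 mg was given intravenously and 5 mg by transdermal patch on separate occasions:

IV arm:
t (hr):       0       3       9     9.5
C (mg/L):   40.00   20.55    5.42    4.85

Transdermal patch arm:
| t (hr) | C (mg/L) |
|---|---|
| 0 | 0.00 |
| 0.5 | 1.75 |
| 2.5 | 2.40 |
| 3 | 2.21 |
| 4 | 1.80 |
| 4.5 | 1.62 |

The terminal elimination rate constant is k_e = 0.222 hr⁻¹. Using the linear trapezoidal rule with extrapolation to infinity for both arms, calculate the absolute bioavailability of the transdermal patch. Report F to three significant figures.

F = 0.0823

Trapezoidal AUC_0→9.5 (IV):
  [0→3]: (40.00+20.55)/2 × 3 = 90.825
  [3→9]: (20.55+5.42)/2 × 6 = 77.91
  [9→9.5]: (5.42+4.85)/2 × 0.5 = 2.5675
  Sum = 171.3025 mg/L·hr
IV tail: 4.85/0.222 = 21.847; AUC_iv,0→∞ = 171.3025 + 21.847 = 193.1495 mg/L·hr
Trapezoidal AUC_0→4.5 (transdermal patch):
  [0→0.5]: (0.00+1.75)/2 × 0.5 = 0.4375
  [0.5→2.5]: (1.75+2.40)/2 × 2 = 4.15
  [2.5→3]: (2.40+2.21)/2 × 0.5 = 1.1525
  [3→4]: (2.21+1.80)/2 × 1 = 2.005
  [4→4.5]: (1.80+1.62)/2 × 0.5 = 0.855
  Sum = 8.6 mg/L·hr
transdermal patch tail: 1.62/0.222 = 7.297; AUC_ev,0→∞ = 8.6 + 7.297 = 15.897 mg/L·hr
F = (AUC_ev/D_ev)/(AUC_iv/D_iv) = (15.897/5)/(193.1495/5) = 3.1794/38.6299 = 0.0823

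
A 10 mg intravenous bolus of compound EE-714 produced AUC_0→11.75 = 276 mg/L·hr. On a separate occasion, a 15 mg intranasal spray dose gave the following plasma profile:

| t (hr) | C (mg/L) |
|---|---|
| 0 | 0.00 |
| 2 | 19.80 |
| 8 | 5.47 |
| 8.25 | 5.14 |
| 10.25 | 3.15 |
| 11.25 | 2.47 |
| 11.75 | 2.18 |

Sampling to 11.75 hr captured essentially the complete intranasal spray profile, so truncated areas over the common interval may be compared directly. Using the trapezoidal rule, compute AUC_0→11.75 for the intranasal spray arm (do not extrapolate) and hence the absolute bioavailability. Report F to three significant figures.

Trapezoidal AUC_0→11.75 (intranasal spray):
  [0→2]: (0.00+19.80)/2 × 2 = 19.8
  [2→8]: (19.80+5.47)/2 × 6 = 75.81
  [8→8.25]: (5.47+5.14)/2 × 0.25 = 1.32625
  [8.25→10.25]: (5.14+3.15)/2 × 2 = 8.29
  [10.25→11.25]: (3.15+2.47)/2 × 1 = 2.81
  [11.25→11.75]: (2.47+2.18)/2 × 0.5 = 1.1625
  Sum = 109.19875 mg/L·hr
F = (AUC_ev/D_ev)/(AUC_iv/D_iv) = (109.19875/15)/(276/10) = 7.27992/27.6 = 0.2638

F = 0.264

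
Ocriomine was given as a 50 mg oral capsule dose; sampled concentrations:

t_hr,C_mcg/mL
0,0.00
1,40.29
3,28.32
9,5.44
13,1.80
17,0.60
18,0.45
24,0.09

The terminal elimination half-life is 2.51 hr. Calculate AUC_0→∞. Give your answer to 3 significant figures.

AUC = 212 mcg/mL·hr

Trapezoidal AUC_0→24:
  [0→1]: (0.00+40.29)/2 × 1 = 20.145
  [1→3]: (40.29+28.32)/2 × 2 = 68.61
  [3→9]: (28.32+5.44)/2 × 6 = 101.28
  [9→13]: (5.44+1.80)/2 × 4 = 14.48
  [13→17]: (1.80+0.60)/2 × 4 = 4.8
  [17→18]: (0.60+0.45)/2 × 1 = 0.525
  [18→24]: (0.45+0.09)/2 × 6 = 1.62
  Sum = 211.46 mcg/mL·hr
k_e = ln2 / t½ = 0.693147 / 2.51 = 0.2762 hr^-1
Extrapolated tail: C_last / k_e = 0.09 / 0.2762 = 0.326
AUC_0→∞ = 211.46 + 0.326 = 211.786 mcg/mL·hr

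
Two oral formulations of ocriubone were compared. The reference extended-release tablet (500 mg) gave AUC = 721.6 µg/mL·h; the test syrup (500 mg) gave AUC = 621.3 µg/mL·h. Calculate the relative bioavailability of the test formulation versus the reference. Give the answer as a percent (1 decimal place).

F_rel = (AUC_test/D_test) / (AUC_ref/D_ref)
      = (621.3/500) / (721.6/500)
      = 1.2426 / 1.4432 = 0.8610 = 86.10%

F_rel = 86.1%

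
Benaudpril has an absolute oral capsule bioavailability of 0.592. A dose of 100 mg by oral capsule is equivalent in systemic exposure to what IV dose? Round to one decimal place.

D_iv = 59.2 mg

Systemic exposure from an extravascular dose = F × D_ev, so the equivalent IV dose is F × D_ev.
D_iv = F × D_ev = 0.592 × 100 = 59.2 mg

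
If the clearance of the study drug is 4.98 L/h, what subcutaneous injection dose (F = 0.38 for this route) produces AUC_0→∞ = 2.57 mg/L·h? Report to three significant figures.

Dose = 33.7 mg

Dose = CL × AUC_0→∞ / F
     = 4.98 × 2.57 / 0.38 = 33.6805 mg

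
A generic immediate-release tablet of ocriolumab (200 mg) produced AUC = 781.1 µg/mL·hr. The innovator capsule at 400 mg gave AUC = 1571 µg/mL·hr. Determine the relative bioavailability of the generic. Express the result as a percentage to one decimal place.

F_rel = (AUC_test/D_test) / (AUC_ref/D_ref)
      = (781.1/200) / (1571/400)
      = 3.9055 / 3.9275 = 0.9944 = 99.44%

F_rel = 99.4%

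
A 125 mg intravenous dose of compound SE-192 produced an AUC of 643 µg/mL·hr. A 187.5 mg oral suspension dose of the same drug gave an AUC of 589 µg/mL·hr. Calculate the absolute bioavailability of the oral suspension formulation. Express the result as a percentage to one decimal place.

F = 61.1%

F = (AUC_ev / D_ev) / (AUC_iv / D_iv)
  = (589/187.5) / (643/125)
  = 3.14133 / 5.144 = 0.6107
  = 61.07%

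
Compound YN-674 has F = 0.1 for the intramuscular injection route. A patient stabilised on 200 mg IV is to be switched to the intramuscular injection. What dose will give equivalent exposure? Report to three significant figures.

For equal systemic exposure: F × D_ev = D_iv
D_ev = D_iv / F = 200 / 0.1 = 2000 mg

D_intramuscular = 2000 mg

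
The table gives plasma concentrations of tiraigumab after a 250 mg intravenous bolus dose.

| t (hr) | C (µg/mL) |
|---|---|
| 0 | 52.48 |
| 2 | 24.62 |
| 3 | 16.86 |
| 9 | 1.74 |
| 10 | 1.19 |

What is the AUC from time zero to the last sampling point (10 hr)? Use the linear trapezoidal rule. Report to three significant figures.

Trapezoidal AUC_0→10:
  [0→2]: (52.48+24.62)/2 × 2 = 77.1
  [2→3]: (24.62+16.86)/2 × 1 = 20.74
  [3→9]: (16.86+1.74)/2 × 6 = 55.8
  [9→10]: (1.74+1.19)/2 × 1 = 1.465
  Sum = 155.105 µg/mL·hr

AUC = 155 µg/mL·hr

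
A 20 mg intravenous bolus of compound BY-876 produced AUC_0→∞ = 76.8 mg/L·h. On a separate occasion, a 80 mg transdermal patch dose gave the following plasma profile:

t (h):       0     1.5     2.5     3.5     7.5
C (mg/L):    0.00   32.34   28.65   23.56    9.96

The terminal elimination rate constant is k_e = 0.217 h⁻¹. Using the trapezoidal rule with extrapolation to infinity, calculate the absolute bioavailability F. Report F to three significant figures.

Trapezoidal AUC_0→7.5 (transdermal patch):
  [0→1.5]: (0.00+32.34)/2 × 1.5 = 24.255
  [1.5→2.5]: (32.34+28.65)/2 × 1 = 30.495
  [2.5→3.5]: (28.65+23.56)/2 × 1 = 26.105
  [3.5→7.5]: (23.56+9.96)/2 × 4 = 67.04
  Sum = 147.895 mg/L·h
Tail: C_last/k_e = 9.96/0.217 = 45.899
AUC_0→∞ (transdermal patch) = 147.895 + 45.899 = 193.794 mg/L·h
F = (AUC_ev/D_ev)/(AUC_iv/D_iv) = (193.794/80)/(76.8/20) = 2.422425/3.84 = 0.6308

F = 0.631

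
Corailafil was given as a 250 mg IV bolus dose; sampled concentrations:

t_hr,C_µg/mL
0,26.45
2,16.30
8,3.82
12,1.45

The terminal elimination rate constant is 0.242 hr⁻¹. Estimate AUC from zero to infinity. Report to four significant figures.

Trapezoidal AUC_0→12:
  [0→2]: (26.45+16.30)/2 × 2 = 42.75
  [2→8]: (16.30+3.82)/2 × 6 = 60.36
  [8→12]: (3.82+1.45)/2 × 4 = 10.54
  Sum = 113.65 µg/mL·hr
Extrapolated tail: C_last / k_e = 1.45 / 0.242 = 5.992
AUC_0→∞ = 113.65 + 5.992 = 119.642 µg/mL·hr

AUC = 119.6 µg/mL·hr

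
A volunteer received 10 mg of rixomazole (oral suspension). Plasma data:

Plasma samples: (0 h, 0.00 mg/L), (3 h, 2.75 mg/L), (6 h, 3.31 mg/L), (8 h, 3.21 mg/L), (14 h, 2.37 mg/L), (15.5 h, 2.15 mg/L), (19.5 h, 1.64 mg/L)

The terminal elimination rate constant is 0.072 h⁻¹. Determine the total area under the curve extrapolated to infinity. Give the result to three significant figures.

Trapezoidal AUC_0→19.5:
  [0→3]: (0.00+2.75)/2 × 3 = 4.125
  [3→6]: (2.75+3.31)/2 × 3 = 9.09
  [6→8]: (3.31+3.21)/2 × 2 = 6.52
  [8→14]: (3.21+2.37)/2 × 6 = 16.74
  [14→15.5]: (2.37+2.15)/2 × 1.5 = 3.39
  [15.5→19.5]: (2.15+1.64)/2 × 4 = 7.58
  Sum = 47.445 mg/L·h
Extrapolated tail: C_last / k_e = 1.64 / 0.072 = 22.778
AUC_0→∞ = 47.445 + 22.778 = 70.223 mg/L·h

AUC = 70.2 mg/L·h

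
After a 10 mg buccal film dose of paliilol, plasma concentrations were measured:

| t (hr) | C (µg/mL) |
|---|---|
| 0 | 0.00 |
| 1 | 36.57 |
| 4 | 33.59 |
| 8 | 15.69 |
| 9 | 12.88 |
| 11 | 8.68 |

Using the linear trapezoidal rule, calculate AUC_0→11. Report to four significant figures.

AUC = 257.9 µg/mL·hr

Trapezoidal AUC_0→11:
  [0→1]: (0.00+36.57)/2 × 1 = 18.285
  [1→4]: (36.57+33.59)/2 × 3 = 105.24
  [4→8]: (33.59+15.69)/2 × 4 = 98.56
  [8→9]: (15.69+12.88)/2 × 1 = 14.285
  [9→11]: (12.88+8.68)/2 × 2 = 21.56
  Sum = 257.93 µg/mL·hr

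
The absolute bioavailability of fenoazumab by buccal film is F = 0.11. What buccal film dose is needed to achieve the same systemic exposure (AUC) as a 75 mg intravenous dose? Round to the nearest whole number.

For equal systemic exposure: F × D_ev = D_iv
D_ev = D_iv / F = 75 / 0.11 = 681.818 mg

D_buccal = 682 mg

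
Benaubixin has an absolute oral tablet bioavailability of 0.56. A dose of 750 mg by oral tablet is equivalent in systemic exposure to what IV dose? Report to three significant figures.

Systemic exposure from an extravascular dose = F × D_ev, so the equivalent IV dose is F × D_ev.
D_iv = F × D_ev = 0.56 × 750 = 420 mg

D_iv = 420 mg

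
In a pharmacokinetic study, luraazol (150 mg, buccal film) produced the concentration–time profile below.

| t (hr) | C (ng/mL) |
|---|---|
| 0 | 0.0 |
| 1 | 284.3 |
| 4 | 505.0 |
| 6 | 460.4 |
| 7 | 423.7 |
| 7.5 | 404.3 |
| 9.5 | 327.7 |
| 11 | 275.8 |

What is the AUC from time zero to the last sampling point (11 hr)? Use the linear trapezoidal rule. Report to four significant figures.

Trapezoidal AUC_0→11:
  [0→1]: (0.0+284.3)/2 × 1 = 142.15
  [1→4]: (284.3+505.0)/2 × 3 = 1183.95
  [4→6]: (505.0+460.4)/2 × 2 = 965.4
  [6→7]: (460.4+423.7)/2 × 1 = 442.05
  [7→7.5]: (423.7+404.3)/2 × 0.5 = 207.0
  [7.5→9.5]: (404.3+327.7)/2 × 2 = 732.0
  [9.5→11]: (327.7+275.8)/2 × 1.5 = 452.625
  Sum = 4125.175 ng/mL·hr

AUC = 4125 ng/mL·hr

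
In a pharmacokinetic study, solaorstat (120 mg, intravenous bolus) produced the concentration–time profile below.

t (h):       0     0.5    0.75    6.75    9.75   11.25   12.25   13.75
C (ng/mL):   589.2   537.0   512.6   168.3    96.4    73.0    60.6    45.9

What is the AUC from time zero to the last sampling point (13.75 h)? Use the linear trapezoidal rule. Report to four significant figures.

AUC = 3126 ng/mL·h

Trapezoidal AUC_0→13.75:
  [0→0.5]: (589.2+537.0)/2 × 0.5 = 281.55
  [0.5→0.75]: (537.0+512.6)/2 × 0.25 = 131.2
  [0.75→6.75]: (512.6+168.3)/2 × 6 = 2042.7
  [6.75→9.75]: (168.3+96.4)/2 × 3 = 397.05
  [9.75→11.25]: (96.4+73.0)/2 × 1.5 = 127.05
  [11.25→12.25]: (73.0+60.6)/2 × 1 = 66.8
  [12.25→13.75]: (60.6+45.9)/2 × 1.5 = 79.875
  Sum = 3126.225 ng/mL·h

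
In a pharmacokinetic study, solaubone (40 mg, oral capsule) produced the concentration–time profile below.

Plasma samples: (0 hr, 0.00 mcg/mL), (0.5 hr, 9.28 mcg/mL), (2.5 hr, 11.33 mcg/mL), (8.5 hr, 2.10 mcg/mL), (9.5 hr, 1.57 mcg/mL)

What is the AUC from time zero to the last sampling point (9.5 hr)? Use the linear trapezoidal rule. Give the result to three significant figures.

Trapezoidal AUC_0→9.5:
  [0→0.5]: (0.00+9.28)/2 × 0.5 = 2.32
  [0.5→2.5]: (9.28+11.33)/2 × 2 = 20.61
  [2.5→8.5]: (11.33+2.10)/2 × 6 = 40.29
  [8.5→9.5]: (2.10+1.57)/2 × 1 = 1.835
  Sum = 65.055 mcg/mL·hr

AUC = 65.1 mcg/mL·hr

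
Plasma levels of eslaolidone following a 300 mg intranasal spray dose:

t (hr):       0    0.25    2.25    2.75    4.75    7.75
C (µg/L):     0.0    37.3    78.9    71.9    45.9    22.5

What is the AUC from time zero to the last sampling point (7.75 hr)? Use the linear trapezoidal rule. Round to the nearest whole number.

AUC = 379 µg/L·hr

Trapezoidal AUC_0→7.75:
  [0→0.25]: (0.0+37.3)/2 × 0.25 = 4.6625
  [0.25→2.25]: (37.3+78.9)/2 × 2 = 116.2
  [2.25→2.75]: (78.9+71.9)/2 × 0.5 = 37.7
  [2.75→4.75]: (71.9+45.9)/2 × 2 = 117.8
  [4.75→7.75]: (45.9+22.5)/2 × 3 = 102.6
  Sum = 378.9625 µg/L·hr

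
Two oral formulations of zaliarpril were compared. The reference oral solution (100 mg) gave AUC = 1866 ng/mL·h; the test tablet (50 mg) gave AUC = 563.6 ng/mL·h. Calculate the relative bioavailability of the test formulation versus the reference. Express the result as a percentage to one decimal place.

F_rel = 60.4%

F_rel = (AUC_test/D_test) / (AUC_ref/D_ref)
      = (563.6/50) / (1866/100)
      = 11.272 / 18.66 = 0.6041 = 60.41%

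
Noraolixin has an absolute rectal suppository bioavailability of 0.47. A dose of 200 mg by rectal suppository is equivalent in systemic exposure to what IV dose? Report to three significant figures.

Systemic exposure from an extravascular dose = F × D_ev, so the equivalent IV dose is F × D_ev.
D_iv = F × D_ev = 0.47 × 200 = 94 mg

D_iv = 94.0 mg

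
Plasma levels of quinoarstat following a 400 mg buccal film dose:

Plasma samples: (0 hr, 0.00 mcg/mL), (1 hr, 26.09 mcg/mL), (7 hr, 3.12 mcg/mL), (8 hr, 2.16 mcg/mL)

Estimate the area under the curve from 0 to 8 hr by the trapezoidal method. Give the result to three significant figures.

Trapezoidal AUC_0→8:
  [0→1]: (0.00+26.09)/2 × 1 = 13.045
  [1→7]: (26.09+3.12)/2 × 6 = 87.63
  [7→8]: (3.12+2.16)/2 × 1 = 2.64
  Sum = 103.315 mcg/mL·hr

AUC = 103 mcg/mL·hr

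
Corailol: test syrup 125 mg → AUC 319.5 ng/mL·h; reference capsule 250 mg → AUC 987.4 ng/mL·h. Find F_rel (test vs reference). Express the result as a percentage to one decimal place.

F_rel = 64.7%

F_rel = (AUC_test/D_test) / (AUC_ref/D_ref)
      = (319.5/125) / (987.4/250)
      = 2.556 / 3.9496 = 0.6472 = 64.72%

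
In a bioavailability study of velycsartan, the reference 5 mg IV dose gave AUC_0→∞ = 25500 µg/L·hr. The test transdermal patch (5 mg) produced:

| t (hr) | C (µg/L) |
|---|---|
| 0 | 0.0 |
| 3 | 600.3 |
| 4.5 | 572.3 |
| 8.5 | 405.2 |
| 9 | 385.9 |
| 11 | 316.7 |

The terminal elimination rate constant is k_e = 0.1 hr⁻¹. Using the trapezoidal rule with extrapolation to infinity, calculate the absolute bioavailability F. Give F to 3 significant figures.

F = 0.306

Trapezoidal AUC_0→11 (transdermal patch):
  [0→3]: (0.0+600.3)/2 × 3 = 900.45
  [3→4.5]: (600.3+572.3)/2 × 1.5 = 879.45
  [4.5→8.5]: (572.3+405.2)/2 × 4 = 1955.0
  [8.5→9]: (405.2+385.9)/2 × 0.5 = 197.775
  [9→11]: (385.9+316.7)/2 × 2 = 702.6
  Sum = 4635.275 µg/L·hr
Tail: C_last/k_e = 316.7/0.1 = 3167.000
AUC_0→∞ (transdermal patch) = 4635.275 + 3167.000 = 7802.275 µg/L·hr
F = (AUC_ev/D_ev)/(AUC_iv/D_iv) = (7802.275/5)/(25500/5) = 1560.455/5100 = 0.3060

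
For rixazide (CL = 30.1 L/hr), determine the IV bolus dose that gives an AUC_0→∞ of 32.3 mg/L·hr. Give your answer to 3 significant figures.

Dose_iv = CL × AUC_0→∞
     = 30.1 × 32.3 = 972.23 mg

Dose = 972 mg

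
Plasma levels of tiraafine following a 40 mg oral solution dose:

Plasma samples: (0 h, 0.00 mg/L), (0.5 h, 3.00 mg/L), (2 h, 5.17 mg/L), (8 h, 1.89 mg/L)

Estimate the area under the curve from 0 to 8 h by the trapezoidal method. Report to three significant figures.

Trapezoidal AUC_0→8:
  [0→0.5]: (0.00+3.00)/2 × 0.5 = 0.75
  [0.5→2]: (3.00+5.17)/2 × 1.5 = 6.1275
  [2→8]: (5.17+1.89)/2 × 6 = 21.18
  Sum = 28.0575 mg/L·h

AUC = 28.1 mg/L·h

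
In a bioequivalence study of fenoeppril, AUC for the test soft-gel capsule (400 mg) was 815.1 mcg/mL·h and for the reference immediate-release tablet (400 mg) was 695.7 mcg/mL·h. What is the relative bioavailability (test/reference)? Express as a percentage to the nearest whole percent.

F_rel = (AUC_test/D_test) / (AUC_ref/D_ref)
      = (815.1/400) / (695.7/400)
      = 2.03775 / 1.73925 = 1.1716 = 117.16%

F_rel = 117%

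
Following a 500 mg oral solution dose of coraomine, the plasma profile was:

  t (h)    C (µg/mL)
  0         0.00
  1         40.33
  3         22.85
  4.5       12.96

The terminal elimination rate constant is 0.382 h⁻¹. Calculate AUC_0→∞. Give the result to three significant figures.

AUC = 144 µg/mL·h

Trapezoidal AUC_0→4.5:
  [0→1]: (0.00+40.33)/2 × 1 = 20.165
  [1→3]: (40.33+22.85)/2 × 2 = 63.18
  [3→4.5]: (22.85+12.96)/2 × 1.5 = 26.8575
  Sum = 110.2025 µg/mL·h
Extrapolated tail: C_last / k_e = 12.96 / 0.382 = 33.927
AUC_0→∞ = 110.2025 + 33.927 = 144.1295 µg/mL·h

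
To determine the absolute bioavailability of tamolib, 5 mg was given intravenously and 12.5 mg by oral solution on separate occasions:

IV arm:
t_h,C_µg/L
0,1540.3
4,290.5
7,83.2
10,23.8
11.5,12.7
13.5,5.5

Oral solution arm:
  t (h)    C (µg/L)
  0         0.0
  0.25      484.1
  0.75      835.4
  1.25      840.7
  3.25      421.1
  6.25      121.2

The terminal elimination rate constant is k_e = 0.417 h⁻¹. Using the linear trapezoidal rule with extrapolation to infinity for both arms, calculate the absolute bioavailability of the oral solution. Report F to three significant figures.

F = 0.286

Trapezoidal AUC_0→13.5 (IV):
  [0→4]: (1540.3+290.5)/2 × 4 = 3661.6
  [4→7]: (290.5+83.2)/2 × 3 = 560.55
  [7→10]: (83.2+23.8)/2 × 3 = 160.5
  [10→11.5]: (23.8+12.7)/2 × 1.5 = 27.375
  [11.5→13.5]: (12.7+5.5)/2 × 2 = 18.2
  Sum = 4428.225 µg/L·h
IV tail: 5.5/0.417 = 13.189; AUC_iv,0→∞ = 4428.225 + 13.189 = 4441.414 µg/L·h
Trapezoidal AUC_0→6.25 (oral solution):
  [0→0.25]: (0.0+484.1)/2 × 0.25 = 60.5125
  [0.25→0.75]: (484.1+835.4)/2 × 0.5 = 329.875
  [0.75→1.25]: (835.4+840.7)/2 × 0.5 = 419.025
  [1.25→3.25]: (840.7+421.1)/2 × 2 = 1261.8
  [3.25→6.25]: (421.1+121.2)/2 × 3 = 813.45
  Sum = 2884.6625 µg/L·h
oral solution tail: 121.2/0.417 = 290.647; AUC_ev,0→∞ = 2884.6625 + 290.647 = 3175.3095 µg/L·h
F = (AUC_ev/D_ev)/(AUC_iv/D_iv) = (3175.3095/12.5)/(4441.414/5) = 254.02476/888.2828 = 0.2860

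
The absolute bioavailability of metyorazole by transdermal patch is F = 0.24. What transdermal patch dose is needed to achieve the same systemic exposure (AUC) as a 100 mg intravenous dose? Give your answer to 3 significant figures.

D_transdermal = 417 mg

For equal systemic exposure: F × D_ev = D_iv
D_ev = D_iv / F = 100 / 0.24 = 416.667 mg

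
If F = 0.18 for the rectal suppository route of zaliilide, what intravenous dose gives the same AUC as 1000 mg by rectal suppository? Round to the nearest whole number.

Systemic exposure from an extravascular dose = F × D_ev, so the equivalent IV dose is F × D_ev.
D_iv = F × D_ev = 0.18 × 1000 = 180 mg

D_iv = 180 mg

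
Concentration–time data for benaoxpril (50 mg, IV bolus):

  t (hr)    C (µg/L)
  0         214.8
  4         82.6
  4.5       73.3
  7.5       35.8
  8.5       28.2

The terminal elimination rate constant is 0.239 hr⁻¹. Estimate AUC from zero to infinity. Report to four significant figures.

Trapezoidal AUC_0→8.5:
  [0→4]: (214.8+82.6)/2 × 4 = 594.8
  [4→4.5]: (82.6+73.3)/2 × 0.5 = 38.975
  [4.5→7.5]: (73.3+35.8)/2 × 3 = 163.65
  [7.5→8.5]: (35.8+28.2)/2 × 1 = 32.0
  Sum = 829.425 µg/L·hr
Extrapolated tail: C_last / k_e = 28.2 / 0.239 = 117.992
AUC_0→∞ = 829.425 + 117.992 = 947.417 µg/L·hr

AUC = 947.4 µg/L·hr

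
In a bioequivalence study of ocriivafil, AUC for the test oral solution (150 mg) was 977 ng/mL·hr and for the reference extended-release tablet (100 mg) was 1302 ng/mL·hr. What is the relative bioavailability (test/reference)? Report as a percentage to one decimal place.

F_rel = (AUC_test/D_test) / (AUC_ref/D_ref)
      = (977/150) / (1302/100)
      = 6.51333 / 13.02 = 0.5003 = 50.03%

F_rel = 50.0%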